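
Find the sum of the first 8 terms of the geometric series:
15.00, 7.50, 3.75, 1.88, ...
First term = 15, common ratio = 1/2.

Sₙ = a(1 - rⁿ) / (1 - r)
S_8 = 15(1 - (1/2)^8) / (1 - (1/2))
S_8 = 15(1 - (1/256)) / (1/2)
S_8 = 3825/128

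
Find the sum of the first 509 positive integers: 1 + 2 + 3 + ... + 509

Formula: ∑k = n(n+1)/2
= 509×510/2
= 259590/2
= 129795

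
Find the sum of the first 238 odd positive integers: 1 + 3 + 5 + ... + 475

Sum of first n odd numbers = n²
= 238²
= 56644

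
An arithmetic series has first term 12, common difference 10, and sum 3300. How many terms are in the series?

Using S = n/2 × [2a + (n-1)d]
3300 = n/2 × [2(12) + (n-1)(10)]
3300 = n/2 × [24 + 10n - 10]
6600 = n × [14 + 10n]
10n² + (14)n - 6600 = 0
Discriminant: Δ = (14)² - 4(10)(-6600) = 196 + 264000 = 264196
√Δ = 514
n = [-(14) + √Δ] / (2·10) = (-14 + 514) / 20 = 500 / 20 = 25
(The negative root is discarded since n must be a positive integer.)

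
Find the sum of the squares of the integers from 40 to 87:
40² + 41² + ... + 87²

Use ∑_{k=1}^{n} k² = n(n+1)(2n+1)/6, then subtract the first 39 terms.
∑_{k=1}^{87} k² = 87×88×175/6 = 223300
∑_{k=1}^{39} k² = 39×40×79/6 = 20540
∑_{k=40}^{87} k² = 223300 - 20540 = 202760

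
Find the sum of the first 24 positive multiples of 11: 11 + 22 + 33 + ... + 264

Factor out 11: = 11(1 + 2 + ... + 24) = 11 × n(n+1)/2
= 11 × 24×25/2
= 11 × 300
= 3300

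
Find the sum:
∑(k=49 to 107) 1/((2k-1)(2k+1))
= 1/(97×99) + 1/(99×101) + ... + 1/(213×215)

Partial fractions: 1/((2k-1)(2k+1)) = (1/2)[1/(2k-1) - 1/(2k+1)]
The series telescopes:
= (1/2)[1/97 - 1/215]
= 59/20855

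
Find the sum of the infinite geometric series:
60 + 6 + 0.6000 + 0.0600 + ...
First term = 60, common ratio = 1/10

For |r| < 1, S = a / (1 - r)
S = 60 / (1 - (1/10))
S = 60 / (9/10)
S = 200/3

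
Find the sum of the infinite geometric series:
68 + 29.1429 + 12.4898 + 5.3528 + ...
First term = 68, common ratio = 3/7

For |r| < 1, S = a / (1 - r)
S = 68 / (1 - (3/7))
S = 68 / (4/7)
S = 119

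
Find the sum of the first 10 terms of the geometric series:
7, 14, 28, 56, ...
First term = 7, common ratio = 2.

Sₙ = a(1 - rⁿ) / (1 - r)
S_10 = 7(1 - 2^10) / (1 - 2)
S_10 = 7(1 - 1024) / (-1)
S_10 = 7161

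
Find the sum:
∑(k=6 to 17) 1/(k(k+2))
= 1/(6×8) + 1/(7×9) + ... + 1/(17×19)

Partial fractions: 1/(k(k+2)) = (1/2)[1/k - 1/(k+2)]
Telescoping leaves the first two and last two terms:
= (1/2)[1/6 + 1/7 - 1/18 - 1/19]
= 241/2394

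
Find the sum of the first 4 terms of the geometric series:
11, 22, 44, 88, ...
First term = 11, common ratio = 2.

Sₙ = a(1 - rⁿ) / (1 - r)
S_4 = 11(1 - 2^4) / (1 - 2)
S_4 = 11(1 - 16) / (-1)
S_4 = 165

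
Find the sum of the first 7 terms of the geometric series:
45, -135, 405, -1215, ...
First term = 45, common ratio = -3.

Sₙ = a(1 - rⁿ) / (1 - r)
S_7 = 45(1 - (-3)^7) / (1 - (-3))
S_7 = 45(1 - (-2187)) / (4)
S_7 = 24615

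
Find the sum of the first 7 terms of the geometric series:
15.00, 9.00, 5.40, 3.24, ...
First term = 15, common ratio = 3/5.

Sₙ = a(1 - rⁿ) / (1 - r)
S_7 = 15(1 - (3/5)^7) / (1 - (3/5))
S_7 = 15(1 - (2187/78125)) / (2/5)
S_7 = 113907/3125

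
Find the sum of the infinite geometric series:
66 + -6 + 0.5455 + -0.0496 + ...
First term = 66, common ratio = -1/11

For |r| < 1, S = a / (1 - r)
S = 66 / (1 - (-1/11))
S = 66 / (12/11)
S = 121/2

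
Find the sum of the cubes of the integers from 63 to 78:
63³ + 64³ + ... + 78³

Use ∑_{k=1}^{n} k³ = [n(n+1)/2]², then subtract the first 62 terms.
∑_{k=1}^{78} k³ = [78×79/2]² = 3081² = 9492561
∑_{k=1}^{62} k³ = [62×63/2]² = 1953² = 3814209
∑_{k=63}^{78} k³ = 9492561 - 3814209 = 5678352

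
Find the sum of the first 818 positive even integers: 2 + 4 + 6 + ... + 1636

Sum of first n even numbers = n(n+1)
= 818×819
= 669942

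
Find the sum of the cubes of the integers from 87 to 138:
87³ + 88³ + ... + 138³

Use ∑_{k=1}^{n} k³ = [n(n+1)/2]², then subtract the first 86 terms.
∑_{k=1}^{138} k³ = [138×139/2]² = 9591² = 91987281
∑_{k=1}^{86} k³ = [86×87/2]² = 3741² = 13995081
∑_{k=87}^{138} k³ = 91987281 - 13995081 = 77992200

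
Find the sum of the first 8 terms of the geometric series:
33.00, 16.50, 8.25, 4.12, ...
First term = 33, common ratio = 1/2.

Sₙ = a(1 - rⁿ) / (1 - r)
S_8 = 33(1 - (1/2)^8) / (1 - (1/2))
S_8 = 33(1 - (1/256)) / (1/2)
S_8 = 8415/128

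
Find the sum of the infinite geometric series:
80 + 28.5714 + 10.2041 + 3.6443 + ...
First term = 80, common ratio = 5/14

For |r| < 1, S = a / (1 - r)
S = 80 / (1 - (5/14))
S = 80 / (9/14)
S = 1120/9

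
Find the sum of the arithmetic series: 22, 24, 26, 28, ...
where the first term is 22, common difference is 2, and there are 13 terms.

Sₙ = n/2 × (first + last)
Last term = a + (n-1)d = 22 + (13-1)×2 = 46
S_13 = 13/2 × (22 + 46)
S_13 = 13/2 × 68 = 442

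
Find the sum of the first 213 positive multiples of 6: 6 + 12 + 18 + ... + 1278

Factor out 6: = 6(1 + 2 + ... + 213) = 6 × n(n+1)/2
= 6 × 213×214/2
= 6 × 22791
= 136746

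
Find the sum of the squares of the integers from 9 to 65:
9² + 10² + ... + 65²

Use ∑_{k=1}^{n} k² = n(n+1)(2n+1)/6, then subtract the first 8 terms.
∑_{k=1}^{65} k² = 65×66×131/6 = 93665
∑_{k=1}^{8} k² = 8×9×17/6 = 204
∑_{k=9}^{65} k² = 93665 - 204 = 93461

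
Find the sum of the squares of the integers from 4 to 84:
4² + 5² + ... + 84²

Use ∑_{k=1}^{n} k² = n(n+1)(2n+1)/6, then subtract the first 3 terms.
∑_{k=1}^{84} k² = 84×85×169/6 = 201110
∑_{k=1}^{3} k² = 3×4×7/6 = 14
∑_{k=4}^{84} k² = 201110 - 14 = 201096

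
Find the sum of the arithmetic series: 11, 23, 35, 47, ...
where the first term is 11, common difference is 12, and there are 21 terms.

Sₙ = n/2 × (first + last)
Last term = a + (n-1)d = 11 + (21-1)×12 = 251
S_21 = 21/2 × (11 + 251)
S_21 = 21/2 × 262 = 2751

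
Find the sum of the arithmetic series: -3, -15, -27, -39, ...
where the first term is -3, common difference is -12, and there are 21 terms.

Sₙ = n/2 × (first + last)
Last term = a + (n-1)d = -3 + (21-1)×(-12) = -243
S_21 = 21/2 × (-3 + (-243))
S_21 = 21/2 × (-246) = -2583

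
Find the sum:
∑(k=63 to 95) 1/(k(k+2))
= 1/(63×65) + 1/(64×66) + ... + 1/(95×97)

Partial fractions: 1/(k(k+2)) = (1/2)[1/k - 1/(k+2)]
Telescoping leaves the first two and last two terms:
= (1/2)[1/63 + 1/64 - 1/96 - 1/97]
= 4213/782208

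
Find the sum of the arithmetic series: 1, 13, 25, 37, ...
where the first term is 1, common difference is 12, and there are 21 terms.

Sₙ = n/2 × (first + last)
Last term = a + (n-1)d = 1 + (21-1)×12 = 241
S_21 = 21/2 × (1 + 241)
S_21 = 21/2 × 242 = 2541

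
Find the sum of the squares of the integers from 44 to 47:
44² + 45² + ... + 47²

Use ∑_{k=1}^{n} k² = n(n+1)(2n+1)/6, then subtract the first 43 terms.
∑_{k=1}^{47} k² = 47×48×95/6 = 35720
∑_{k=1}^{43} k² = 43×44×87/6 = 27434
∑_{k=44}^{47} k² = 35720 - 27434 = 8286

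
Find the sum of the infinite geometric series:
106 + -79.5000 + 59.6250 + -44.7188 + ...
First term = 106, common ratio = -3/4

For |r| < 1, S = a / (1 - r)
S = 106 / (1 - (-3/4))
S = 106 / (7/4)
S = 424/7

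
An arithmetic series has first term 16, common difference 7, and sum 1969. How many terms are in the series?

Using S = n/2 × [2a + (n-1)d]
1969 = n/2 × [2(16) + (n-1)(7)]
1969 = n/2 × [32 + 7n - 7]
3938 = n × [25 + 7n]
7n² + (25)n - 3938 = 0
Discriminant: Δ = (25)² - 4(7)(-3938) = 625 + 110264 = 110889
√Δ = 333
n = [-(25) + √Δ] / (2·7) = (-25 + 333) / 14 = 308 / 14 = 22
(The negative root is discarded since n must be a positive integer.)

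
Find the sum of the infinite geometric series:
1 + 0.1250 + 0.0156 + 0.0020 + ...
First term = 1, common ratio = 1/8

For |r| < 1, S = a / (1 - r)
S = 1 / (1 - (1/8))
S = 1 / (7/8)
S = 8/7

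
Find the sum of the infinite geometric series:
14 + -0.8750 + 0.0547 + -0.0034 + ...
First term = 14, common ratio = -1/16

For |r| < 1, S = a / (1 - r)
S = 14 / (1 - (-1/16))
S = 14 / (17/16)
S = 224/17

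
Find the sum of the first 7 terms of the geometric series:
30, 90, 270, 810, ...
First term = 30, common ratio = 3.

Sₙ = a(1 - rⁿ) / (1 - r)
S_7 = 30(1 - 3^7) / (1 - 3)
S_7 = 30(1 - 2187) / (-2)
S_7 = 32790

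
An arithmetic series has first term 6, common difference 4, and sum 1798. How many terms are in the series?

Using S = n/2 × [2a + (n-1)d]
1798 = n/2 × [2(6) + (n-1)(4)]
1798 = n/2 × [12 + 4n - 4]
3596 = n × [8 + 4n]
4n² + (8)n - 3596 = 0
Discriminant: Δ = (8)² - 4(4)(-3596) = 64 + 57536 = 57600
√Δ = 240
n = [-(8) + √Δ] / (2·4) = (-8 + 240) / 8 = 232 / 8 = 29
(The negative root is discarded since n must be a positive integer.)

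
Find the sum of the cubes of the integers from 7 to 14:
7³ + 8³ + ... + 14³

Use ∑_{k=1}^{n} k³ = [n(n+1)/2]², then subtract the first 6 terms.
∑_{k=1}^{14} k³ = [14×15/2]² = 105² = 11025
∑_{k=1}^{6} k³ = [6×7/2]² = 21² = 441
∑_{k=7}^{14} k³ = 11025 - 441 = 10584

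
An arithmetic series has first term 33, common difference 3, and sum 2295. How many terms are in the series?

Using S = n/2 × [2a + (n-1)d]
2295 = n/2 × [2(33) + (n-1)(3)]
2295 = n/2 × [66 + 3n - 3]
4590 = n × [63 + 3n]
3n² + (63)n - 4590 = 0
Discriminant: Δ = (63)² - 4(3)(-4590) = 3969 + 55080 = 59049
√Δ = 243
n = [-(63) + √Δ] / (2·3) = (-63 + 243) / 6 = 180 / 6 = 30
(The negative root is discarded since n must be a positive integer.)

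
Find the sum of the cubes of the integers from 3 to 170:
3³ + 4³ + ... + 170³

Use ∑_{k=1}^{n} k³ = [n(n+1)/2]², then subtract the first 2 terms.
∑_{k=1}^{170} k³ = [170×171/2]² = 14535² = 211266225
∑_{k=1}^{2} k³ = [2×3/2]² = 3² = 9
∑_{k=3}^{170} k³ = 211266225 - 9 = 211266216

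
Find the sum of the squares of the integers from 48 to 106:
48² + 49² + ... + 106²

Use ∑_{k=1}^{n} k² = n(n+1)(2n+1)/6, then subtract the first 47 terms.
∑_{k=1}^{106} k² = 106×107×213/6 = 402641
∑_{k=1}^{47} k² = 47×48×95/6 = 35720
∑_{k=48}^{106} k² = 402641 - 35720 = 366921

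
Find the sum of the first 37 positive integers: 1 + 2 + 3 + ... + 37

Formula: ∑k = n(n+1)/2
= 37×38/2
= 1406/2
= 703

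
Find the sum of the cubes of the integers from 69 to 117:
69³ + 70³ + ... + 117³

Use ∑_{k=1}^{n} k³ = [n(n+1)/2]², then subtract the first 68 terms.
∑_{k=1}^{117} k³ = [117×118/2]² = 6903² = 47651409
∑_{k=1}^{68} k³ = [68×69/2]² = 2346² = 5503716
∑_{k=69}^{117} k³ = 47651409 - 5503716 = 42147693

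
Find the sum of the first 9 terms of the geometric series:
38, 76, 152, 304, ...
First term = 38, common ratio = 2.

Sₙ = a(1 - rⁿ) / (1 - r)
S_9 = 38(1 - 2^9) / (1 - 2)
S_9 = 38(1 - 512) / (-1)
S_9 = 19418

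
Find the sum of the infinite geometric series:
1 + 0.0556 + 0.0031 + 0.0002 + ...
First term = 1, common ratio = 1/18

For |r| < 1, S = a / (1 - r)
S = 1 / (1 - (1/18))
S = 1 / (17/18)
S = 18/17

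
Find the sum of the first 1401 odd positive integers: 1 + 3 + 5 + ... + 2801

Sum of first n odd numbers = n²
= 1401²
= 1962801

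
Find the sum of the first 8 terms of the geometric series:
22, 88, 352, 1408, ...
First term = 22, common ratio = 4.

Sₙ = a(1 - rⁿ) / (1 - r)
S_8 = 22(1 - 4^8) / (1 - 4)
S_8 = 22(1 - 65536) / (-3)
S_8 = 480590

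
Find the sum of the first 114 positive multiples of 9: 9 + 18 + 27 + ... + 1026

Factor out 9: = 9(1 + 2 + ... + 114) = 9 × n(n+1)/2
= 9 × 114×115/2
= 9 × 6555
= 58995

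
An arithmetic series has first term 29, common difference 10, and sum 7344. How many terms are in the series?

Using S = n/2 × [2a + (n-1)d]
7344 = n/2 × [2(29) + (n-1)(10)]
7344 = n/2 × [58 + 10n - 10]
14688 = n × [48 + 10n]
10n² + (48)n - 14688 = 0
Discriminant: Δ = (48)² - 4(10)(-14688) = 2304 + 587520 = 589824
√Δ = 768
n = [-(48) + √Δ] / (2·10) = (-48 + 768) / 20 = 720 / 20 = 36
(The negative root is discarded since n must be a positive integer.)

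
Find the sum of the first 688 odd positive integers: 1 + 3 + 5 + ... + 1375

Sum of first n odd numbers = n²
= 688²
= 473344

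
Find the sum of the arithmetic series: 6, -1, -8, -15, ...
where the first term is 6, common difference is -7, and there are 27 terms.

Sₙ = n/2 × (first + last)
Last term = a + (n-1)d = 6 + (27-1)×(-7) = -176
S_27 = 27/2 × (6 + (-176))
S_27 = 27/2 × (-170) = -2295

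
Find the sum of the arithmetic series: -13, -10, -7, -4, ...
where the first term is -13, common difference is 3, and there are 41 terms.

Sₙ = n/2 × (first + last)
Last term = a + (n-1)d = -13 + (41-1)×3 = 107
S_41 = 41/2 × (-13 + 107)
S_41 = 41/2 × 94 = 1927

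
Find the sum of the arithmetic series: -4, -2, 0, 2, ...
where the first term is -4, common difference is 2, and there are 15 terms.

Sₙ = n/2 × (first + last)
Last term = a + (n-1)d = -4 + (15-1)×2 = 24
S_15 = 15/2 × (-4 + 24)
S_15 = 15/2 × 20 = 150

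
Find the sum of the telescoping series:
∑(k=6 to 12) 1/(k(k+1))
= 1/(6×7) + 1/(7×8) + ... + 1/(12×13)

Partial fractions: 1/(k(k+1)) = 1/k - 1/(k+1)
The series telescopes:
= (1/6 - 1/7) + (1/7 - 1/8) + ... + (1/12 - 1/13)
= 1/6 - 1/13
= 7/78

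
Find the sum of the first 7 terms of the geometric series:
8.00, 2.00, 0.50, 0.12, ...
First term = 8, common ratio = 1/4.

Sₙ = a(1 - rⁿ) / (1 - r)
S_7 = 8(1 - (1/4)^7) / (1 - (1/4))
S_7 = 8(1 - (1/16384)) / (3/4)
S_7 = 5461/512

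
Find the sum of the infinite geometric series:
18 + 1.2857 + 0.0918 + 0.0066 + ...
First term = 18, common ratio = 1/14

For |r| < 1, S = a / (1 - r)
S = 18 / (1 - (1/14))
S = 18 / (13/14)
S = 252/13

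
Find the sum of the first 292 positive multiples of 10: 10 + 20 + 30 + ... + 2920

Factor out 10: = 10(1 + 2 + ... + 292) = 10 × n(n+1)/2
= 10 × 292×293/2
= 10 × 42778
= 427780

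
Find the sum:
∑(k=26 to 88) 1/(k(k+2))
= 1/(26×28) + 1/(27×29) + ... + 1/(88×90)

Partial fractions: 1/(k(k+2)) = (1/2)[1/k - 1/(k+2)]
Telescoping leaves the first two and last two terms:
= (1/2)[1/26 + 1/27 - 1/89 - 1/90]
= 4151/156195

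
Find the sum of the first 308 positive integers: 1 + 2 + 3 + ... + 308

Formula: ∑k = n(n+1)/2
= 308×309/2
= 95172/2
= 47586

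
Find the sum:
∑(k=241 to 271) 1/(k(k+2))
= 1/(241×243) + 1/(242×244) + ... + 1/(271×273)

Partial fractions: 1/(k(k+2)) = (1/2)[1/k - 1/(k+2)]
Telescoping leaves the first two and last two terms:
= (1/2)[1/241 + 1/242 - 1/272 - 1/273]
= 2040079/4330758432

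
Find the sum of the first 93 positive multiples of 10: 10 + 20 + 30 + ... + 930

Factor out 10: = 10(1 + 2 + ... + 93) = 10 × n(n+1)/2
= 10 × 93×94/2
= 10 × 4371
= 43710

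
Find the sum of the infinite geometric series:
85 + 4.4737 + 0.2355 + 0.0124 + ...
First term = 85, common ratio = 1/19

For |r| < 1, S = a / (1 - r)
S = 85 / (1 - (1/19))
S = 85 / (18/19)
S = 1615/18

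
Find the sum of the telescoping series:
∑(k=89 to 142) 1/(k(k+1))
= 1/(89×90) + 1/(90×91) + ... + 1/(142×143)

Partial fractions: 1/(k(k+1)) = 1/k - 1/(k+1)
The series telescopes:
= (1/89 - 1/90) + (1/90 - 1/91) + ... + (1/142 - 1/143)
= 1/89 - 1/143
= 54/12727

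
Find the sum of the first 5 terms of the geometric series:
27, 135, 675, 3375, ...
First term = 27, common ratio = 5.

Sₙ = a(1 - rⁿ) / (1 - r)
S_5 = 27(1 - 5^5) / (1 - 5)
S_5 = 27(1 - 3125) / (-4)
S_5 = 21087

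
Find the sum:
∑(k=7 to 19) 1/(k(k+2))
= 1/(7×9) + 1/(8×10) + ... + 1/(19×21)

Partial fractions: 1/(k(k+2)) = (1/2)[1/k - 1/(k+2)]
Telescoping leaves the first two and last two terms:
= (1/2)[1/7 + 1/8 - 1/20 - 1/21]
= 143/1680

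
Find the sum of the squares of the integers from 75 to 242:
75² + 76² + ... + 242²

Use ∑_{k=1}^{n} k² = n(n+1)(2n+1)/6, then subtract the first 74 terms.
∑_{k=1}^{242} k² = 242×243×485/6 = 4753485
∑_{k=1}^{74} k² = 74×75×149/6 = 137825
∑_{k=75}^{242} k² = 4753485 - 137825 = 4615660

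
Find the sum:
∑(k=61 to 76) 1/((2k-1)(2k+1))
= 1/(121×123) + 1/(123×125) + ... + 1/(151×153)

Partial fractions: 1/((2k-1)(2k+1)) = (1/2)[1/(2k-1) - 1/(2k+1)]
The series telescopes:
= (1/2)[1/121 - 1/153]
= 16/18513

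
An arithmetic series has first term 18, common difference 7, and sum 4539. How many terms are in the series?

Using S = n/2 × [2a + (n-1)d]
4539 = n/2 × [2(18) + (n-1)(7)]
4539 = n/2 × [36 + 7n - 7]
9078 = n × [29 + 7n]
7n² + (29)n - 9078 = 0
Discriminant: Δ = (29)² - 4(7)(-9078) = 841 + 254184 = 255025
√Δ = 505
n = [-(29) + √Δ] / (2·7) = (-29 + 505) / 14 = 476 / 14 = 34
(The negative root is discarded since n must be a positive integer.)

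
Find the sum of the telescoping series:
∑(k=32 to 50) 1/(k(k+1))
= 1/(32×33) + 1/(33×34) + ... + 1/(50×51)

Partial fractions: 1/(k(k+1)) = 1/k - 1/(k+1)
The series telescopes:
= (1/32 - 1/33) + (1/33 - 1/34) + ... + (1/50 - 1/51)
= 1/32 - 1/51
= 19/1632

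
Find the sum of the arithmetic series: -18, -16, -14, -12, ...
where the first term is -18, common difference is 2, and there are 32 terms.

Sₙ = n/2 × (first + last)
Last term = a + (n-1)d = -18 + (32-1)×2 = 44
S_32 = 32/2 × (-18 + 44)
S_32 = 32/2 × 26 = 416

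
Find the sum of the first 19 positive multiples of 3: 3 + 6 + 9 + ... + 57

Factor out 3: = 3(1 + 2 + ... + 19) = 3 × n(n+1)/2
= 3 × 19×20/2
= 3 × 190
= 570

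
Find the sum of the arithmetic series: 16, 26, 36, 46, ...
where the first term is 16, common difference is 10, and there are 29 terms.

Sₙ = n/2 × (first + last)
Last term = a + (n-1)d = 16 + (29-1)×10 = 296
S_29 = 29/2 × (16 + 296)
S_29 = 29/2 × 312 = 4524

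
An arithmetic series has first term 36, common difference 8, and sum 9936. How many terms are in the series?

Using S = n/2 × [2a + (n-1)d]
9936 = n/2 × [2(36) + (n-1)(8)]
9936 = n/2 × [72 + 8n - 8]
19872 = n × [64 + 8n]
8n² + (64)n - 19872 = 0
Discriminant: Δ = (64)² - 4(8)(-19872) = 4096 + 635904 = 640000
√Δ = 800
n = [-(64) + √Δ] / (2·8) = (-64 + 800) / 16 = 736 / 16 = 46
(The negative root is discarded since n must be a positive integer.)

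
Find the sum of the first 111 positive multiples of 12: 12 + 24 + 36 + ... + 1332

Factor out 12: = 12(1 + 2 + ... + 111) = 12 × n(n+1)/2
= 12 × 111×112/2
= 12 × 6216
= 74592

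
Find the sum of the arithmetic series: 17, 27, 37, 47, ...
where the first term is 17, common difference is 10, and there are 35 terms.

Sₙ = n/2 × (first + last)
Last term = a + (n-1)d = 17 + (35-1)×10 = 357
S_35 = 35/2 × (17 + 357)
S_35 = 35/2 × 374 = 6545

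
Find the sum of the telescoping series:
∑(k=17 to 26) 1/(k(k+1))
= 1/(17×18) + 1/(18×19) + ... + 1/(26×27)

Partial fractions: 1/(k(k+1)) = 1/k - 1/(k+1)
The series telescopes:
= (1/17 - 1/18) + (1/18 - 1/19) + ... + (1/26 - 1/27)
= 1/17 - 1/27
= 10/459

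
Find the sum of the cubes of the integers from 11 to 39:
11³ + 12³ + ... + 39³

Use ∑_{k=1}^{n} k³ = [n(n+1)/2]², then subtract the first 10 terms.
∑_{k=1}^{39} k³ = [39×40/2]² = 780² = 608400
∑_{k=1}^{10} k³ = [10×11/2]² = 55² = 3025
∑_{k=11}^{39} k³ = 608400 - 3025 = 605375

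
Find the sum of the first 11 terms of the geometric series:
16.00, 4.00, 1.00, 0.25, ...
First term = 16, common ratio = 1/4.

Sₙ = a(1 - rⁿ) / (1 - r)
S_11 = 16(1 - (1/4)^11) / (1 - (1/4))
S_11 = 16(1 - (1/4194304)) / (3/4)
S_11 = 1398101/65536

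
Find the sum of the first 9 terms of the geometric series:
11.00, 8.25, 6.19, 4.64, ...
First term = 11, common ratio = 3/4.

Sₙ = a(1 - rⁿ) / (1 - r)
S_9 = 11(1 - (3/4)^9) / (1 - (3/4))
S_9 = 11(1 - (19683/262144)) / (1/4)
S_9 = 2667071/65536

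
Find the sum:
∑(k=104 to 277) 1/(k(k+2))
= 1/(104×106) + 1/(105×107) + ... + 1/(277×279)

Partial fractions: 1/(k(k+2)) = (1/2)[1/k - 1/(k+2)]
Telescoping leaves the first two and last two terms:
= (1/2)[1/104 + 1/105 - 1/278 - 1/279]
= 1688003/282325680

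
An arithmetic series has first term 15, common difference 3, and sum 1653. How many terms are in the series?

Using S = n/2 × [2a + (n-1)d]
1653 = n/2 × [2(15) + (n-1)(3)]
1653 = n/2 × [30 + 3n - 3]
3306 = n × [27 + 3n]
3n² + (27)n - 3306 = 0
Discriminant: Δ = (27)² - 4(3)(-3306) = 729 + 39672 = 40401
√Δ = 201
n = [-(27) + √Δ] / (2·3) = (-27 + 201) / 6 = 174 / 6 = 29
(The negative root is discarded since n must be a positive integer.)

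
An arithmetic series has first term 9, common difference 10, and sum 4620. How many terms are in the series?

Using S = n/2 × [2a + (n-1)d]
4620 = n/2 × [2(9) + (n-1)(10)]
4620 = n/2 × [18 + 10n - 10]
9240 = n × [8 + 10n]
10n² + (8)n - 9240 = 0
Discriminant: Δ = (8)² - 4(10)(-9240) = 64 + 369600 = 369664
√Δ = 608
n = [-(8) + √Δ] / (2·10) = (-8 + 608) / 20 = 600 / 20 = 30
(The negative root is discarded since n must be a positive integer.)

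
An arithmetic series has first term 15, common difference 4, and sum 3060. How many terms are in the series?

Using S = n/2 × [2a + (n-1)d]
3060 = n/2 × [2(15) + (n-1)(4)]
3060 = n/2 × [30 + 4n - 4]
6120 = n × [26 + 4n]
4n² + (26)n - 6120 = 0
Discriminant: Δ = (26)² - 4(4)(-6120) = 676 + 97920 = 98596
√Δ = 314
n = [-(26) + √Δ] / (2·4) = (-26 + 314) / 8 = 288 / 8 = 36
(The negative root is discarded since n must be a positive integer.)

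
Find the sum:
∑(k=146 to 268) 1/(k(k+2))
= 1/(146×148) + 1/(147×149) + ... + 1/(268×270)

Partial fractions: 1/(k(k+2)) = (1/2)[1/k - 1/(k+2)]
Telescoping leaves the first two and last two terms:
= (1/2)[1/146 + 1/147 - 1/269 - 1/270]
= 809381/259797510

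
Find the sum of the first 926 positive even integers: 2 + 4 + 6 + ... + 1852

Sum of first n even numbers = n(n+1)
= 926×927
= 858402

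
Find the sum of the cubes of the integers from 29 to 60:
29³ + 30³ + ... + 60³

Use ∑_{k=1}^{n} k³ = [n(n+1)/2]², then subtract the first 28 terms.
∑_{k=1}^{60} k³ = [60×61/2]² = 1830² = 3348900
∑_{k=1}^{28} k³ = [28×29/2]² = 406² = 164836
∑_{k=29}^{60} k³ = 3348900 - 164836 = 3184064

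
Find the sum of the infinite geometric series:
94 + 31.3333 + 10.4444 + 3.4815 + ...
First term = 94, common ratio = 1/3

For |r| < 1, S = a / (1 - r)
S = 94 / (1 - (1/3))
S = 94 / (2/3)
S = 141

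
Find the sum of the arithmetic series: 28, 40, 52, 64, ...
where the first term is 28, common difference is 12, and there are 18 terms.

Sₙ = n/2 × (first + last)
Last term = a + (n-1)d = 28 + (18-1)×12 = 232
S_18 = 18/2 × (28 + 232)
S_18 = 18/2 × 260 = 2340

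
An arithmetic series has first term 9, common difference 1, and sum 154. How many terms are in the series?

Using S = n/2 × [2a + (n-1)d]
154 = n/2 × [2(9) + (n-1)(1)]
154 = n/2 × [18 + 1n - 1]
308 = n × [17 + 1n]
1n² + (17)n - 308 = 0
Discriminant: Δ = (17)² - 4(1)(-308) = 289 + 1232 = 1521
√Δ = 39
n = [-(17) + √Δ] / (2·1) = (-17 + 39) / 2 = 22 / 2 = 11
(The negative root is discarded since n must be a positive integer.)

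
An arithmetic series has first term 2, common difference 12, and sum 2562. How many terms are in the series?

Using S = n/2 × [2a + (n-1)d]
2562 = n/2 × [2(2) + (n-1)(12)]
2562 = n/2 × [4 + 12n - 12]
5124 = n × [-8 + 12n]
12n² + (-8)n - 5124 = 0
Discriminant: Δ = (-8)² - 4(12)(-5124) = 64 + 245952 = 246016
√Δ = 496
n = [-(-8) + √Δ] / (2·12) = (8 + 496) / 24 = 504 / 24 = 21
(The negative root is discarded since n must be a positive integer.)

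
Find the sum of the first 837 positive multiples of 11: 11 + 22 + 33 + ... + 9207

Factor out 11: = 11(1 + 2 + ... + 837) = 11 × n(n+1)/2
= 11 × 837×838/2
= 11 × 350703
= 3857733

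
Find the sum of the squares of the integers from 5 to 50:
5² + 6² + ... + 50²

Use ∑_{k=1}^{n} k² = n(n+1)(2n+1)/6, then subtract the first 4 terms.
∑_{k=1}^{50} k² = 50×51×101/6 = 42925
∑_{k=1}^{4} k² = 4×5×9/6 = 30
∑_{k=5}^{50} k² = 42925 - 30 = 42895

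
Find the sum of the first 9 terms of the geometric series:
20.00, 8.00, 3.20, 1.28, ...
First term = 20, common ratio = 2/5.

Sₙ = a(1 - rⁿ) / (1 - r)
S_9 = 20(1 - (2/5)^9) / (1 - (2/5))
S_9 = 20(1 - (512/1953125)) / (3/5)
S_9 = 2603484/78125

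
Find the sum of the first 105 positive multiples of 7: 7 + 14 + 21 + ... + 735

Factor out 7: = 7(1 + 2 + ... + 105) = 7 × n(n+1)/2
= 7 × 105×106/2
= 7 × 5565
= 38955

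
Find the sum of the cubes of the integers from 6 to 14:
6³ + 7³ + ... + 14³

Use ∑_{k=1}^{n} k³ = [n(n+1)/2]², then subtract the first 5 terms.
∑_{k=1}^{14} k³ = [14×15/2]² = 105² = 11025
∑_{k=1}^{5} k³ = [5×6/2]² = 15² = 225
∑_{k=6}^{14} k³ = 11025 - 225 = 10800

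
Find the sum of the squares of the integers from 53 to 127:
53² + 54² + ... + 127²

Use ∑_{k=1}^{n} k² = n(n+1)(2n+1)/6, then subtract the first 52 terms.
∑_{k=1}^{127} k² = 127×128×255/6 = 690880
∑_{k=1}^{52} k² = 52×53×105/6 = 48230
∑_{k=53}^{127} k² = 690880 - 48230 = 642650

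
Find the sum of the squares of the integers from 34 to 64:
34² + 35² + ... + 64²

Use ∑_{k=1}^{n} k² = n(n+1)(2n+1)/6, then subtract the first 33 terms.
∑_{k=1}^{64} k² = 64×65×129/6 = 89440
∑_{k=1}^{33} k² = 33×34×67/6 = 12529
∑_{k=34}^{64} k² = 89440 - 12529 = 76911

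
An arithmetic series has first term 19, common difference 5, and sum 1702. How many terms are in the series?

Using S = n/2 × [2a + (n-1)d]
1702 = n/2 × [2(19) + (n-1)(5)]
1702 = n/2 × [38 + 5n - 5]
3404 = n × [33 + 5n]
5n² + (33)n - 3404 = 0
Discriminant: Δ = (33)² - 4(5)(-3404) = 1089 + 68080 = 69169
√Δ = 263
n = [-(33) + √Δ] / (2·5) = (-33 + 263) / 10 = 230 / 10 = 23
(The negative root is discarded since n must be a positive integer.)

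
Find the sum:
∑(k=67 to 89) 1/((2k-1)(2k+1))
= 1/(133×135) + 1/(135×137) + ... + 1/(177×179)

Partial fractions: 1/((2k-1)(2k+1)) = (1/2)[1/(2k-1) - 1/(2k+1)]
The series telescopes:
= (1/2)[1/133 - 1/179]
= 23/23807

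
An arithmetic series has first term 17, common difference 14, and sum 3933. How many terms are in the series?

Using S = n/2 × [2a + (n-1)d]
3933 = n/2 × [2(17) + (n-1)(14)]
3933 = n/2 × [34 + 14n - 14]
7866 = n × [20 + 14n]
14n² + (20)n - 7866 = 0
Discriminant: Δ = (20)² - 4(14)(-7866) = 400 + 440496 = 440896
√Δ = 664
n = [-(20) + √Δ] / (2·14) = (-20 + 664) / 28 = 644 / 28 = 23
(The negative root is discarded since n must be a positive integer.)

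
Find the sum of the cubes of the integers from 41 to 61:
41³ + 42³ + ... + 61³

Use ∑_{k=1}^{n} k³ = [n(n+1)/2]², then subtract the first 40 terms.
∑_{k=1}^{61} k³ = [61×62/2]² = 1891² = 3575881
∑_{k=1}^{40} k³ = [40×41/2]² = 820² = 672400
∑_{k=41}^{61} k³ = 3575881 - 672400 = 2903481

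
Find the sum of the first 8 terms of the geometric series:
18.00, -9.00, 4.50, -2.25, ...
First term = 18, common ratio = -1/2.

Sₙ = a(1 - rⁿ) / (1 - r)
S_8 = 18(1 - (-1/2)^8) / (1 - (-1/2))
S_8 = 18(1 - (1/256)) / (3/2)
S_8 = 765/64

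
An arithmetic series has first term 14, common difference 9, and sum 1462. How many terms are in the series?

Using S = n/2 × [2a + (n-1)d]
1462 = n/2 × [2(14) + (n-1)(9)]
1462 = n/2 × [28 + 9n - 9]
2924 = n × [19 + 9n]
9n² + (19)n - 2924 = 0
Discriminant: Δ = (19)² - 4(9)(-2924) = 361 + 105264 = 105625
√Δ = 325
n = [-(19) + √Δ] / (2·9) = (-19 + 325) / 18 = 306 / 18 = 17
(The negative root is discarded since n must be a positive integer.)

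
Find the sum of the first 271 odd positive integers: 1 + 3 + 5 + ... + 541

Sum of first n odd numbers = n²
= 271²
= 73441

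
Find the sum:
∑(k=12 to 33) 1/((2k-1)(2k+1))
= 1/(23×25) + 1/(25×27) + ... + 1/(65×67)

Partial fractions: 1/((2k-1)(2k+1)) = (1/2)[1/(2k-1) - 1/(2k+1)]
The series telescopes:
= (1/2)[1/23 - 1/67]
= 22/1541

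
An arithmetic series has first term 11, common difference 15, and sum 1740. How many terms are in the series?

Using S = n/2 × [2a + (n-1)d]
1740 = n/2 × [2(11) + (n-1)(15)]
1740 = n/2 × [22 + 15n - 15]
3480 = n × [7 + 15n]
15n² + (7)n - 3480 = 0
Discriminant: Δ = (7)² - 4(15)(-3480) = 49 + 208800 = 208849
√Δ = 457
n = [-(7) + √Δ] / (2·15) = (-7 + 457) / 30 = 450 / 30 = 15
(The negative root is discarded since n must be a positive integer.)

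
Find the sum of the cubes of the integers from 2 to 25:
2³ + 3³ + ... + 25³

Use ∑_{k=1}^{n} k³ = [n(n+1)/2]², then subtract the first 1 terms.
∑_{k=1}^{25} k³ = [25×26/2]² = 325² = 105625
∑_{k=1}^{1} k³ = [1×2/2]² = 1² = 1
∑_{k=2}^{25} k³ = 105625 - 1 = 105624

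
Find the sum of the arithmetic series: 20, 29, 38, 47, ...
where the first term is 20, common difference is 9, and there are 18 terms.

Sₙ = n/2 × (first + last)
Last term = a + (n-1)d = 20 + (18-1)×9 = 173
S_18 = 18/2 × (20 + 173)
S_18 = 18/2 × 193 = 1737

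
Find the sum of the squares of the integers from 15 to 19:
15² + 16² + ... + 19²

Use ∑_{k=1}^{n} k² = n(n+1)(2n+1)/6, then subtract the first 14 terms.
∑_{k=1}^{19} k² = 19×20×39/6 = 2470
∑_{k=1}^{14} k² = 14×15×29/6 = 1015
∑_{k=15}^{19} k² = 2470 - 1015 = 1455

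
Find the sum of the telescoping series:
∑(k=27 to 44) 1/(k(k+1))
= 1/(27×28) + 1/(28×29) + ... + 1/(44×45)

Partial fractions: 1/(k(k+1)) = 1/k - 1/(k+1)
The series telescopes:
= (1/27 - 1/28) + (1/28 - 1/29) + ... + (1/44 - 1/45)
= 1/27 - 1/45
= 2/135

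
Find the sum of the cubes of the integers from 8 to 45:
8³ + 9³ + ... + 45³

Use ∑_{k=1}^{n} k³ = [n(n+1)/2]², then subtract the first 7 terms.
∑_{k=1}^{45} k³ = [45×46/2]² = 1035² = 1071225
∑_{k=1}^{7} k³ = [7×8/2]² = 28² = 784
∑_{k=8}^{45} k³ = 1071225 - 784 = 1070441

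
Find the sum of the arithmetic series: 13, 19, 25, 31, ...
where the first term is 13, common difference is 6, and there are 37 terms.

Sₙ = n/2 × (first + last)
Last term = a + (n-1)d = 13 + (37-1)×6 = 229
S_37 = 37/2 × (13 + 229)
S_37 = 37/2 × 242 = 4477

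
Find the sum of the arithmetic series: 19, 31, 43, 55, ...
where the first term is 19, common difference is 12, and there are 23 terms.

Sₙ = n/2 × (first + last)
Last term = a + (n-1)d = 19 + (23-1)×12 = 283
S_23 = 23/2 × (19 + 283)
S_23 = 23/2 × 302 = 3473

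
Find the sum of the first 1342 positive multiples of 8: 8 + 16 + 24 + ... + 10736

Factor out 8: = 8(1 + 2 + ... + 1342) = 8 × n(n+1)/2
= 8 × 1342×1343/2
= 8 × 901153
= 7209224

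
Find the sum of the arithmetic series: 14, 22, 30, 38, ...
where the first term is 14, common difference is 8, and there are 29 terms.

Sₙ = n/2 × (first + last)
Last term = a + (n-1)d = 14 + (29-1)×8 = 238
S_29 = 29/2 × (14 + 238)
S_29 = 29/2 × 252 = 3654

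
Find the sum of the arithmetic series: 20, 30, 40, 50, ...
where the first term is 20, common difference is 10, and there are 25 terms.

Sₙ = n/2 × (first + last)
Last term = a + (n-1)d = 20 + (25-1)×10 = 260
S_25 = 25/2 × (20 + 260)
S_25 = 25/2 × 280 = 3500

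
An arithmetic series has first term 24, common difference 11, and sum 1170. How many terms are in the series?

Using S = n/2 × [2a + (n-1)d]
1170 = n/2 × [2(24) + (n-1)(11)]
1170 = n/2 × [48 + 11n - 11]
2340 = n × [37 + 11n]
11n² + (37)n - 2340 = 0
Discriminant: Δ = (37)² - 4(11)(-2340) = 1369 + 102960 = 104329
√Δ = 323
n = [-(37) + √Δ] / (2·11) = (-37 + 323) / 22 = 286 / 22 = 13
(The negative root is discarded since n must be a positive integer.)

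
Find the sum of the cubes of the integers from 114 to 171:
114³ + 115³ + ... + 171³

Use ∑_{k=1}^{n} k³ = [n(n+1)/2]², then subtract the first 113 terms.
∑_{k=1}^{171} k³ = [171×172/2]² = 14706² = 216266436
∑_{k=1}^{113} k³ = [113×114/2]² = 6441² = 41486481
∑_{k=114}^{171} k³ = 216266436 - 41486481 = 174779955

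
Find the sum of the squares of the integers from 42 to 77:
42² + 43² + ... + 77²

Use ∑_{k=1}^{n} k² = n(n+1)(2n+1)/6, then subtract the first 41 terms.
∑_{k=1}^{77} k² = 77×78×155/6 = 155155
∑_{k=1}^{41} k² = 41×42×83/6 = 23821
∑_{k=42}^{77} k² = 155155 - 23821 = 131334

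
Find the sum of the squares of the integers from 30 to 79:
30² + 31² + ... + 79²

Use ∑_{k=1}^{n} k² = n(n+1)(2n+1)/6, then subtract the first 29 terms.
∑_{k=1}^{79} k² = 79×80×159/6 = 167480
∑_{k=1}^{29} k² = 29×30×59/6 = 8555
∑_{k=30}^{79} k² = 167480 - 8555 = 158925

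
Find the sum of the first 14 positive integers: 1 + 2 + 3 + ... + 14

Formula: ∑k = n(n+1)/2
= 14×15/2
= 210/2
= 105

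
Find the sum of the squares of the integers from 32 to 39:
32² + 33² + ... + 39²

Use ∑_{k=1}^{n} k² = n(n+1)(2n+1)/6, then subtract the first 31 terms.
∑_{k=1}^{39} k² = 39×40×79/6 = 20540
∑_{k=1}^{31} k² = 31×32×63/6 = 10416
∑_{k=32}^{39} k² = 20540 - 10416 = 10124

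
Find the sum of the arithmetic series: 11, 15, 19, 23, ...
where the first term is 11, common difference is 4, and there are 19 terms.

Sₙ = n/2 × (first + last)
Last term = a + (n-1)d = 11 + (19-1)×4 = 83
S_19 = 19/2 × (11 + 83)
S_19 = 19/2 × 94 = 893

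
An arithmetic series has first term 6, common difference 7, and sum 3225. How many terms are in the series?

Using S = n/2 × [2a + (n-1)d]
3225 = n/2 × [2(6) + (n-1)(7)]
3225 = n/2 × [12 + 7n - 7]
6450 = n × [5 + 7n]
7n² + (5)n - 6450 = 0
Discriminant: Δ = (5)² - 4(7)(-6450) = 25 + 180600 = 180625
√Δ = 425
n = [-(5) + √Δ] / (2·7) = (-5 + 425) / 14 = 420 / 14 = 30
(The negative root is discarded since n must be a positive integer.)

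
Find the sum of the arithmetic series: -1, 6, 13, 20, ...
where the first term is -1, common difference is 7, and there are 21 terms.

Sₙ = n/2 × (first + last)
Last term = a + (n-1)d = -1 + (21-1)×7 = 139
S_21 = 21/2 × (-1 + 139)
S_21 = 21/2 × 138 = 1449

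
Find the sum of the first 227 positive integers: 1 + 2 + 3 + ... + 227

Formula: ∑k = n(n+1)/2
= 227×228/2
= 51756/2
= 25878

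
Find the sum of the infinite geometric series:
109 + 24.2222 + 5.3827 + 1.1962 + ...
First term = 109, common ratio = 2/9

For |r| < 1, S = a / (1 - r)
S = 109 / (1 - (2/9))
S = 109 / (7/9)
S = 981/7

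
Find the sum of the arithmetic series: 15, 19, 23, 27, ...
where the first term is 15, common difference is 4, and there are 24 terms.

Sₙ = n/2 × (first + last)
Last term = a + (n-1)d = 15 + (24-1)×4 = 107
S_24 = 24/2 × (15 + 107)
S_24 = 24/2 × 122 = 1464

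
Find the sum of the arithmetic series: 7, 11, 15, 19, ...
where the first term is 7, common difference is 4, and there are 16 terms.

Sₙ = n/2 × (first + last)
Last term = a + (n-1)d = 7 + (16-1)×4 = 67
S_16 = 16/2 × (7 + 67)
S_16 = 16/2 × 74 = 592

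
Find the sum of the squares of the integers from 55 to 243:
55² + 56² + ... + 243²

Use ∑_{k=1}^{n} k² = n(n+1)(2n+1)/6, then subtract the first 54 terms.
∑_{k=1}^{243} k² = 243×244×487/6 = 4812534
∑_{k=1}^{54} k² = 54×55×109/6 = 53955
∑_{k=55}^{243} k² = 4812534 - 53955 = 4758579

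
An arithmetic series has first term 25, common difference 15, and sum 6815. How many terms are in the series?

Using S = n/2 × [2a + (n-1)d]
6815 = n/2 × [2(25) + (n-1)(15)]
6815 = n/2 × [50 + 15n - 15]
13630 = n × [35 + 15n]
15n² + (35)n - 13630 = 0
Discriminant: Δ = (35)² - 4(15)(-13630) = 1225 + 817800 = 819025
√Δ = 905
n = [-(35) + √Δ] / (2·15) = (-35 + 905) / 30 = 870 / 30 = 29
(The negative root is discarded since n must be a positive integer.)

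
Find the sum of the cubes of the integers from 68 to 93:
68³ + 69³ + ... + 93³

Use ∑_{k=1}^{n} k³ = [n(n+1)/2]², then subtract the first 67 terms.
∑_{k=1}^{93} k³ = [93×94/2]² = 4371² = 19105641
∑_{k=1}^{67} k³ = [67×68/2]² = 2278² = 5189284
∑_{k=68}^{93} k³ = 19105641 - 5189284 = 13916357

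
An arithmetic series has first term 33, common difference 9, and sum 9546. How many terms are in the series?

Using S = n/2 × [2a + (n-1)d]
9546 = n/2 × [2(33) + (n-1)(9)]
9546 = n/2 × [66 + 9n - 9]
19092 = n × [57 + 9n]
9n² + (57)n - 19092 = 0
Discriminant: Δ = (57)² - 4(9)(-19092) = 3249 + 687312 = 690561
√Δ = 831
n = [-(57) + √Δ] / (2·9) = (-57 + 831) / 18 = 774 / 18 = 43
(The negative root is discarded since n must be a positive integer.)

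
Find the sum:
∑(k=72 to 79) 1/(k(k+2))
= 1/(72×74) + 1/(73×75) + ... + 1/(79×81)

Partial fractions: 1/(k(k+2)) = (1/2)[1/k - 1/(k+2)]
Telescoping leaves the first two and last two terms:
= (1/2)[1/72 + 1/73 - 1/80 - 1/81]
= 1297/946080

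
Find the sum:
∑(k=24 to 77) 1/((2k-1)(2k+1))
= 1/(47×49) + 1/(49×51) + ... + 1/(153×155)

Partial fractions: 1/((2k-1)(2k+1)) = (1/2)[1/(2k-1) - 1/(2k+1)]
The series telescopes:
= (1/2)[1/47 - 1/155]
= 54/7285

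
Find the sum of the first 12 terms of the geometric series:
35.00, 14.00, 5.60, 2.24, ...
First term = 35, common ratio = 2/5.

Sₙ = a(1 - rⁿ) / (1 - r)
S_12 = 35(1 - (2/5)^12) / (1 - (2/5))
S_12 = 35(1 - (4096/244140625)) / (3/5)
S_12 = 569651901/9765625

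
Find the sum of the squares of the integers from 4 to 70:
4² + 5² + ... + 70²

Use ∑_{k=1}^{n} k² = n(n+1)(2n+1)/6, then subtract the first 3 terms.
∑_{k=1}^{70} k² = 70×71×141/6 = 116795
∑_{k=1}^{3} k² = 3×4×7/6 = 14
∑_{k=4}^{70} k² = 116795 - 14 = 116781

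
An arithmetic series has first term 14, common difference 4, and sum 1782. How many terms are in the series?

Using S = n/2 × [2a + (n-1)d]
1782 = n/2 × [2(14) + (n-1)(4)]
1782 = n/2 × [28 + 4n - 4]
3564 = n × [24 + 4n]
4n² + (24)n - 3564 = 0
Discriminant: Δ = (24)² - 4(4)(-3564) = 576 + 57024 = 57600
√Δ = 240
n = [-(24) + √Δ] / (2·4) = (-24 + 240) / 8 = 216 / 8 = 27
(The negative root is discarded since n must be a positive integer.)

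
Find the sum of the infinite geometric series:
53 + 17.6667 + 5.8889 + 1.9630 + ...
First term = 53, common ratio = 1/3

For |r| < 1, S = a / (1 - r)
S = 53 / (1 - (1/3))
S = 53 / (2/3)
S = 159/2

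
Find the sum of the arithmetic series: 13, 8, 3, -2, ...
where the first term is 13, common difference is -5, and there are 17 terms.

Sₙ = n/2 × (first + last)
Last term = a + (n-1)d = 13 + (17-1)×(-5) = -67
S_17 = 17/2 × (13 + (-67))
S_17 = 17/2 × (-54) = -459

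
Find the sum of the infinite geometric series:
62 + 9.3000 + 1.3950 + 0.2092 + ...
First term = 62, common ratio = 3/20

For |r| < 1, S = a / (1 - r)
S = 62 / (1 - (3/20))
S = 62 / (17/20)
S = 1240/17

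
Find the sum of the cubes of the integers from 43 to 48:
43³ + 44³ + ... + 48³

Use ∑_{k=1}^{n} k³ = [n(n+1)/2]², then subtract the first 42 terms.
∑_{k=1}^{48} k³ = [48×49/2]² = 1176² = 1382976
∑_{k=1}^{42} k³ = [42×43/2]² = 903² = 815409
∑_{k=43}^{48} k³ = 1382976 - 815409 = 567567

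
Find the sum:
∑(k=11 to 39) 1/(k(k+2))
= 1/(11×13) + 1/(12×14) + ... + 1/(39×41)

Partial fractions: 1/(k(k+2)) = (1/2)[1/k - 1/(k+2)]
Telescoping leaves the first two and last two terms:
= (1/2)[1/11 + 1/12 - 1/40 - 1/41]
= 6757/108240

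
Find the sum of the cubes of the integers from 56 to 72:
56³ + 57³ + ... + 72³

Use ∑_{k=1}^{n} k³ = [n(n+1)/2]², then subtract the first 55 terms.
∑_{k=1}^{72} k³ = [72×73/2]² = 2628² = 6906384
∑_{k=1}^{55} k³ = [55×56/2]² = 1540² = 2371600
∑_{k=56}^{72} k³ = 6906384 - 2371600 = 4534784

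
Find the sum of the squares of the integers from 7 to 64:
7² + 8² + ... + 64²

Use ∑_{k=1}^{n} k² = n(n+1)(2n+1)/6, then subtract the first 6 terms.
∑_{k=1}^{64} k² = 64×65×129/6 = 89440
∑_{k=1}^{6} k² = 6×7×13/6 = 91
∑_{k=7}^{64} k² = 89440 - 91 = 89349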